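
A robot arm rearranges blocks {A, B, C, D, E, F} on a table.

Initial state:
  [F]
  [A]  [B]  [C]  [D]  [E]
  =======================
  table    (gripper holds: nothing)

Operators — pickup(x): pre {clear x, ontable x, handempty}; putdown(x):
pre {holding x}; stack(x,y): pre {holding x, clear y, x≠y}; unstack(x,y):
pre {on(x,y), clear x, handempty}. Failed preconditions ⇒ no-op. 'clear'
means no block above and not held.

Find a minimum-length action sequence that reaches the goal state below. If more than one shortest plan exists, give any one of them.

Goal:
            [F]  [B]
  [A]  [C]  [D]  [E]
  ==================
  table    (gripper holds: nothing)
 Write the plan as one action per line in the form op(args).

pickup(B)
stack(B, E)
unstack(F, A)
stack(F, D)

step 1 (pickup(B)): towers=[A/F; C; D; E] holding=B
step 2 (stack(B, E)): towers=[A/F; C; D; E/B] holding=-
step 3 (unstack(F, A)): towers=[A; C; D; E/B] holding=F
step 4 (stack(F, D)): towers=[A; C; D/F; E/B] holding=-
goal check: towers=[A; C; D/F; E/B] holding=- — reached (length 4, optimal by BFS)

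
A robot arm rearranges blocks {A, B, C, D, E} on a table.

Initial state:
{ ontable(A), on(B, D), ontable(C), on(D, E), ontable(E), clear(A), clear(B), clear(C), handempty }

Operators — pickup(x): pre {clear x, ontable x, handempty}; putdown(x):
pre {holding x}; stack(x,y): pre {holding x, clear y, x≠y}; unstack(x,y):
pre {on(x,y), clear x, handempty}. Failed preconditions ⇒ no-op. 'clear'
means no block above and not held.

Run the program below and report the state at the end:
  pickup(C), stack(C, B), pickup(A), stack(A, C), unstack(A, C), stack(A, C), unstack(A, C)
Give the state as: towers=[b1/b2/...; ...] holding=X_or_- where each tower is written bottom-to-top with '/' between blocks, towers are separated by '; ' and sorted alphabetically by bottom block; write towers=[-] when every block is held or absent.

step 1 (pickup(C)): towers=[A; E/D/B] holding=C
step 2 (stack(C, B)): towers=[A; E/D/B/C] holding=-
step 3 (pickup(A)): towers=[E/D/B/C] holding=A
step 4 (stack(A, C)): towers=[E/D/B/C/A] holding=-
step 5 (unstack(A, C)): towers=[E/D/B/C] holding=A
step 6 (stack(A, C)): towers=[E/D/B/C/A] holding=-
step 7 (unstack(A, C)): towers=[E/D/B/C] holding=A

towers=[E/D/B/C] holding=A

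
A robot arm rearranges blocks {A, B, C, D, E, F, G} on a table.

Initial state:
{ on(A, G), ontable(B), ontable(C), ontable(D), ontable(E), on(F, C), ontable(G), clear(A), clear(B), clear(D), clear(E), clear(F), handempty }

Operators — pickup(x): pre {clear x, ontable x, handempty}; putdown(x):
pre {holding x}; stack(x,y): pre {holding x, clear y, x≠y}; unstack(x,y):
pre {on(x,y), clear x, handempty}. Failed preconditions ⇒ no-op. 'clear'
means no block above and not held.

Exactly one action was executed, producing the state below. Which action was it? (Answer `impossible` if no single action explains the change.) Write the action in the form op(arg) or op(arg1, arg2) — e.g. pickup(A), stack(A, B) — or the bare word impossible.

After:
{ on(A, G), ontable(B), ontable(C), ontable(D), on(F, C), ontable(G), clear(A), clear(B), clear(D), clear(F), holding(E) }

target: towers=[B; C/F; D; G/A] holding=E
         pickup(B) → towers=[C/F; D; E; G/A] holding=B
     unstack(F, C) → towers=[B; C; D; E; G/A] holding=F
         pickup(D) → towers=[B; C/F; E; G/A] holding=D
     unstack(A, G) → towers=[B; C/F; D; E; G] holding=A
         pickup(E) → towers=[B; C/F; D; G/A] holding=E  ← match

pickup(E)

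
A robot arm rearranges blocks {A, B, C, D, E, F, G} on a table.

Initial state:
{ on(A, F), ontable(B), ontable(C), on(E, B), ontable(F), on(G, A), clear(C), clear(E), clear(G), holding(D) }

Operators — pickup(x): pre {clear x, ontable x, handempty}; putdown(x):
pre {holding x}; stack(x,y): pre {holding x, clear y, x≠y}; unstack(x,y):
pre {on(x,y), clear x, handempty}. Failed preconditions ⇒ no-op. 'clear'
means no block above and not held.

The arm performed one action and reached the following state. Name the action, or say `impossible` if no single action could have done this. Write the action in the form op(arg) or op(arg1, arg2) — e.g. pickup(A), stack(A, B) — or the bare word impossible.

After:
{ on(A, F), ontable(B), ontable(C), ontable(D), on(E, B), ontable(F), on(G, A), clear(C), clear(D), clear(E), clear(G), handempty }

putdown(D)

target: towers=[B/E; C; D; F/A/G] holding=-
        putdown(D) → towers=[B/E; C; D; F/A/G] holding=-  ← match
       stack(D, G) → towers=[B/E; C; F/A/G/D] holding=-
       stack(D, E) → towers=[B/E/D; C; F/A/G] holding=-
       stack(D, C) → towers=[B/E; C/D; F/A/G] holding=-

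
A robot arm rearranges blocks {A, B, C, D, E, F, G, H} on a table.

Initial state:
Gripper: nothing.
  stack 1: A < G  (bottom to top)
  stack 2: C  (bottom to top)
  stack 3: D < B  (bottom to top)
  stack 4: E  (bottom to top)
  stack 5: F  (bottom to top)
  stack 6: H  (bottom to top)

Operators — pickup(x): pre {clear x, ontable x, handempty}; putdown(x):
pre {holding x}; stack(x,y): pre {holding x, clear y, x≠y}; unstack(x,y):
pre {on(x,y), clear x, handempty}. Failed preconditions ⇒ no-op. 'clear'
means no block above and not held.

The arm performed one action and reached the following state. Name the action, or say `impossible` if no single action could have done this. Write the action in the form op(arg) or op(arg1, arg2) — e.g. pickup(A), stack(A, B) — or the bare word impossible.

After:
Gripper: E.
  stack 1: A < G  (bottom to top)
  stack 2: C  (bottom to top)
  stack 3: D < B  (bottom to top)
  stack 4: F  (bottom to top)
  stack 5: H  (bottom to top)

target: towers=[A/G; C; D/B; F; H] holding=E
     unstack(G, A) → towers=[A; C; D/B; E; F; H] holding=G
         pickup(E) → towers=[A/G; C; D/B; F; H] holding=E  ← match
         pickup(H) → towers=[A/G; C; D/B; E; F] holding=H
     unstack(B, D) → towers=[A/G; C; D; E; F; H] holding=B
         pickup(F) → towers=[A/G; C; D/B; E; H] holding=F
         pickup(C) → towers=[A/G; D/B; E; F; H] holding=C

pickup(E)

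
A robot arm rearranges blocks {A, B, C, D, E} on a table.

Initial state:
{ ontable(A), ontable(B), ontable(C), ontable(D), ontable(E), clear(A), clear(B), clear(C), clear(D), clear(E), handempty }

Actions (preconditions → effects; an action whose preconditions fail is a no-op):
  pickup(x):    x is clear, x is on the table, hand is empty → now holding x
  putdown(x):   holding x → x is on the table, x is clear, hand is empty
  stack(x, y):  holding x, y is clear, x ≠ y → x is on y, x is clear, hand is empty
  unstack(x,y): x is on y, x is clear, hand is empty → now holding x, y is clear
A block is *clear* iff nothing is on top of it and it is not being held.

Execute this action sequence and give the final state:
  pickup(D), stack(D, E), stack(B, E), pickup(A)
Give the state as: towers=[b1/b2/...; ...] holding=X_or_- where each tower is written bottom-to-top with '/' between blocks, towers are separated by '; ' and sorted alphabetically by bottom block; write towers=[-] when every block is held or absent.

towers=[B; C; E/D] holding=A

step 1 (pickup(D)): towers=[A; B; C; E] holding=D
step 2 (stack(D, E)): towers=[A; B; C; E/D] holding=-
step 3 (stack(B, E)) [no-op]: towers=[A; B; C; E/D] holding=-
step 4 (pickup(A)): towers=[B; C; E/D] holding=A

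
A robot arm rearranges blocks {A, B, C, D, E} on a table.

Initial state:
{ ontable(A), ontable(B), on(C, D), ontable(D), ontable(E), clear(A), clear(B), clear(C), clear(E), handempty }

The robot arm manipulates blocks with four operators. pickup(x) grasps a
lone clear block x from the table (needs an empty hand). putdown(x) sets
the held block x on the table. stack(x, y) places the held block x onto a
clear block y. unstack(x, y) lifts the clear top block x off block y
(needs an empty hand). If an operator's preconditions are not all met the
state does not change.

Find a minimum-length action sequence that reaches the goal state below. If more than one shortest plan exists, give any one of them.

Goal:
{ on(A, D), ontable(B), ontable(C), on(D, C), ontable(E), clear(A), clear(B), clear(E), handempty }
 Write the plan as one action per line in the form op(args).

step 1 (unstack(C, D)): towers=[A; B; D; E] holding=C
step 2 (putdown(C)): towers=[A; B; C; D; E] holding=-
step 3 (pickup(D)): towers=[A; B; C; E] holding=D
step 4 (stack(D, C)): towers=[A; B; C/D; E] holding=-
step 5 (pickup(A)): towers=[B; C/D; E] holding=A
step 6 (stack(A, D)): towers=[B; C/D/A; E] holding=-
goal check: towers=[B; C/D/A; E] holding=- — reached (length 6, optimal by BFS)

unstack(C, D)
putdown(C)
pickup(D)
stack(D, C)
pickup(A)
stack(A, D)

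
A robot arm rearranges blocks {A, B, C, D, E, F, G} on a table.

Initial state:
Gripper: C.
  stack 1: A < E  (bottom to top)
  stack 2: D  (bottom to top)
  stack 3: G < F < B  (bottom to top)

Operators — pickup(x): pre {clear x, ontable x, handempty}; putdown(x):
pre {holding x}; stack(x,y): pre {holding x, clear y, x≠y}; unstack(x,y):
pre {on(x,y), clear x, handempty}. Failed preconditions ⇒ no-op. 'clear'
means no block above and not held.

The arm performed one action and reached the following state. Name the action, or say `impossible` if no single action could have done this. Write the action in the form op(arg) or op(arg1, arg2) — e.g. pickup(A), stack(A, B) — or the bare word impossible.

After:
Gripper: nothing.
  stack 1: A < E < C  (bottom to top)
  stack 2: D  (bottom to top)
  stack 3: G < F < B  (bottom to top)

target: towers=[A/E/C; D; G/F/B] holding=-
        putdown(C) → towers=[A/E; C; D; G/F/B] holding=-
       stack(C, B) → towers=[A/E; D; G/F/B/C] holding=-
       stack(C, D) → towers=[A/E; D/C; G/F/B] holding=-
       stack(C, E) → towers=[A/E/C; D; G/F/B] holding=-  ← match

stack(C, E)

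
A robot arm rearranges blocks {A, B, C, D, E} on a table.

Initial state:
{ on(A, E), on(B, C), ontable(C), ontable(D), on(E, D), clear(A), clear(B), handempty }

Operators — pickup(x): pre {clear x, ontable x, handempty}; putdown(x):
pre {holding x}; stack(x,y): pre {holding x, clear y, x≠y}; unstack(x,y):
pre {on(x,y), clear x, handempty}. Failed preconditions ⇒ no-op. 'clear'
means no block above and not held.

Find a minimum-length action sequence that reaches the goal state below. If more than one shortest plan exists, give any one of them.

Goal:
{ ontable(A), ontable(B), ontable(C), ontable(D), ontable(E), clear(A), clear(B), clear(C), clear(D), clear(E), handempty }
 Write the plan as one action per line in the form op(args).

step 1 (unstack(B, C)): towers=[C; D/E/A] holding=B
step 2 (putdown(B)): towers=[B; C; D/E/A] holding=-
step 3 (unstack(A, E)): towers=[B; C; D/E] holding=A
step 4 (putdown(A)): towers=[A; B; C; D/E] holding=-
step 5 (unstack(E, D)): towers=[A; B; C; D] holding=E
step 6 (putdown(E)): towers=[A; B; C; D; E] holding=-
goal check: towers=[A; B; C; D; E] holding=- — reached (length 6, optimal by BFS)

unstack(B, C)
putdown(B)
unstack(A, E)
putdown(A)
unstack(E, D)
putdown(E)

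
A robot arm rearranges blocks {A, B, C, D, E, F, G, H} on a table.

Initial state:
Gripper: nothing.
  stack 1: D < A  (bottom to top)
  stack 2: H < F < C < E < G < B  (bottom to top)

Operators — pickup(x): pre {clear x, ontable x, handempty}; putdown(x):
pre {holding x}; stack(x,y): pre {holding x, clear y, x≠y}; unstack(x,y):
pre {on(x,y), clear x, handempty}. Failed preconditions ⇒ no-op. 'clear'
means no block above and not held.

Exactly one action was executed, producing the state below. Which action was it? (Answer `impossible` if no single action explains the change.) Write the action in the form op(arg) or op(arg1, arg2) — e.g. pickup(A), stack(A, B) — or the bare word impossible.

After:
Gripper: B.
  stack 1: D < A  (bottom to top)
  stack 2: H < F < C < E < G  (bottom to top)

unstack(B, G)

target: towers=[D/A; H/F/C/E/G] holding=B
     unstack(A, D) → towers=[D; H/F/C/E/G/B] holding=A
     unstack(B, G) → towers=[D/A; H/F/C/E/G] holding=B  ← match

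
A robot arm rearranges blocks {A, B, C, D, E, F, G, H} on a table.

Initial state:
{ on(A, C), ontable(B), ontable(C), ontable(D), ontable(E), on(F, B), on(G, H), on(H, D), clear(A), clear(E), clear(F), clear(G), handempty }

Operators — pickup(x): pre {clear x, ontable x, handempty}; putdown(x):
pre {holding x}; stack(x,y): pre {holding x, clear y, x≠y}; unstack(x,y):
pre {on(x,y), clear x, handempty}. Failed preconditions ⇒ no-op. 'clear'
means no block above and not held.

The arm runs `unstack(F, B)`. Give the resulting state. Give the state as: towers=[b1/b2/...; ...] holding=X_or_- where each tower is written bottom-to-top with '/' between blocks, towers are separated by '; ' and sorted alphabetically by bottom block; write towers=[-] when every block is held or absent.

towers=[B; C/A; D/H/G; E] holding=F

before: towers=[B/F; C/A; D/H/G; E] holding=-
pre[unstack(F, B)]: on(F,B) ✓, clear(F) ✓, handempty ✓
all met → apply unstack(F, B)
after:  towers=[B; C/A; D/H/G; E] holding=F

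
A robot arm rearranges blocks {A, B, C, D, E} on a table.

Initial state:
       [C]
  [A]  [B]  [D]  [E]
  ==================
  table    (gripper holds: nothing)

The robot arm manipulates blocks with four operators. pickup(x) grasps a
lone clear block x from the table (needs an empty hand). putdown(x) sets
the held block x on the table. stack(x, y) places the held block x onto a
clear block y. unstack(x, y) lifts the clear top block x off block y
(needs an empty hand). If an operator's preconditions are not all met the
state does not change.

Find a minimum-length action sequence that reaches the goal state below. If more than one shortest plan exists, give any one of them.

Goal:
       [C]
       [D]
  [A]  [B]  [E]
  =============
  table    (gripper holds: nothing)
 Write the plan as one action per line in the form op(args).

unstack(C, B)
putdown(C)
pickup(D)
stack(D, B)
pickup(C)
stack(C, D)

step 1 (unstack(C, B)): towers=[A; B; D; E] holding=C
step 2 (putdown(C)): towers=[A; B; C; D; E] holding=-
step 3 (pickup(D)): towers=[A; B; C; E] holding=D
step 4 (stack(D, B)): towers=[A; B/D; C; E] holding=-
step 5 (pickup(C)): towers=[A; B/D; E] holding=C
step 6 (stack(C, D)): towers=[A; B/D/C; E] holding=-
goal check: towers=[A; B/D/C; E] holding=- — reached (length 6, optimal by BFS)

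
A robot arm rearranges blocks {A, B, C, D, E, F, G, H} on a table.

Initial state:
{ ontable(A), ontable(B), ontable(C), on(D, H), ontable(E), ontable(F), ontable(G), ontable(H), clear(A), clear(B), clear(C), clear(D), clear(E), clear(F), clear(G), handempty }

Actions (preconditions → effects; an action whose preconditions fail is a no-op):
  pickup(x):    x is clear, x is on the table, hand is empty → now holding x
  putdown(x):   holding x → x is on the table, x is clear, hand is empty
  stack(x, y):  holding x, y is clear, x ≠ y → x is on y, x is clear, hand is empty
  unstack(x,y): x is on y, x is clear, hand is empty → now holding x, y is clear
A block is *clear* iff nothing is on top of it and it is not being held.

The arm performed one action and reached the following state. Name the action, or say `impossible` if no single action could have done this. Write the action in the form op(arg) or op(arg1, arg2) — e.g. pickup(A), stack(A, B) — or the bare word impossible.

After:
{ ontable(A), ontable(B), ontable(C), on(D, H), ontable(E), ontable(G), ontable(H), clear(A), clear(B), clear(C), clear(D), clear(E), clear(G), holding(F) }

target: towers=[A; B; C; E; G; H/D] holding=F
         pickup(G) → towers=[A; B; C; E; F; H/D] holding=G
         pickup(A) → towers=[B; C; E; F; G; H/D] holding=A
         pickup(E) → towers=[A; B; C; F; G; H/D] holding=E
         pickup(B) → towers=[A; C; E; F; G; H/D] holding=B
         pickup(F) → towers=[A; B; C; E; G; H/D] holding=F  ← match
     unstack(D, H) → towers=[A; B; C; E; F; G; H] holding=D
         pickup(C) → towers=[A; B; E; F; G; H/D] holding=C

pickup(F)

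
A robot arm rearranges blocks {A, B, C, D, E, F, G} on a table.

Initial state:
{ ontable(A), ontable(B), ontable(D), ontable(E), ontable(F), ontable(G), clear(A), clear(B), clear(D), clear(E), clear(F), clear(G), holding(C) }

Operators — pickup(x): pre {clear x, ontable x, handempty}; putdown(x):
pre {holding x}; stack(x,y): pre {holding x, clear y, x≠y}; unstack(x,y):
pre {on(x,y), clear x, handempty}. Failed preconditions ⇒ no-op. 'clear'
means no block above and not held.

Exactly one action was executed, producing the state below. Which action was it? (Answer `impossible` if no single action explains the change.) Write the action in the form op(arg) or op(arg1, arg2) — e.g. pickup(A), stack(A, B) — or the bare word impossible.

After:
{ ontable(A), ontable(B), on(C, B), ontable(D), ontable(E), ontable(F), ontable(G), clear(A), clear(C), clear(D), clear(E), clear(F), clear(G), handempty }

target: towers=[A; B/C; D; E; F; G] holding=-
        putdown(C) → towers=[A; B; C; D; E; F; G] holding=-
       stack(C, B) → towers=[A; B/C; D; E; F; G] holding=-  ← match
       stack(C, F) → towers=[A; B; D; E; F/C; G] holding=-
       stack(C, G) → towers=[A; B; D; E; F; G/C] holding=-
       stack(C, D) → towers=[A; B; D/C; E; F; G] holding=-
       stack(C, A) → towers=[A/C; B; D; E; F; G] holding=-
       stack(C, E) → towers=[A; B; D; E/C; F; G] holding=-

stack(C, B)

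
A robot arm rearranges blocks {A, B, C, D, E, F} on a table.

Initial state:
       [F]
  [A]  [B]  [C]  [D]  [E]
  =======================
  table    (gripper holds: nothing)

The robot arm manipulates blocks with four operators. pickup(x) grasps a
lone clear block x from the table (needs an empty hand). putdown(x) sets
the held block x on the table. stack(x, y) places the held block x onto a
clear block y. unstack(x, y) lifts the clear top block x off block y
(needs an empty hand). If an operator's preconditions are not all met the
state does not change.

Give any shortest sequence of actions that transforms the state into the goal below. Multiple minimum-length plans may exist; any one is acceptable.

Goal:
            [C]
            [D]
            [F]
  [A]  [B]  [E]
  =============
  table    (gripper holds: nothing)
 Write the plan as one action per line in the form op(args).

unstack(F, B)
stack(F, E)
pickup(D)
stack(D, F)
pickup(C)
stack(C, D)

step 1 (unstack(F, B)): towers=[A; B; C; D; E] holding=F
step 2 (stack(F, E)): towers=[A; B; C; D; E/F] holding=-
step 3 (pickup(D)): towers=[A; B; C; E/F] holding=D
step 4 (stack(D, F)): towers=[A; B; C; E/F/D] holding=-
step 5 (pickup(C)): towers=[A; B; E/F/D] holding=C
step 6 (stack(C, D)): towers=[A; B; E/F/D/C] holding=-
goal check: towers=[A; B; E/F/D/C] holding=- — reached (length 6, optimal by BFS)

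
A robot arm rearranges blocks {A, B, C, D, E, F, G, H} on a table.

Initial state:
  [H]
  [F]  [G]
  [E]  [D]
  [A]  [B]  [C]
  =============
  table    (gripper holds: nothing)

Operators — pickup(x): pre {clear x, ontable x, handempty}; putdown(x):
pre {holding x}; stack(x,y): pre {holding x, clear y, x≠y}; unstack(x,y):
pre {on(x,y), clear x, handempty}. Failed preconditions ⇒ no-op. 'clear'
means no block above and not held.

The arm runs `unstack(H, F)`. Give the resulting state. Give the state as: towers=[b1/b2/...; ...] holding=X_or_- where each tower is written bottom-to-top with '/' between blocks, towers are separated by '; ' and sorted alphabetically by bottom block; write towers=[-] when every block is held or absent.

towers=[A/E/F; B/D/G; C] holding=H

before: towers=[A/E/F/H; B/D/G; C] holding=-
pre[unstack(H, F)]: on(H,F) ok, clear(H) ok, handempty ok
all met → apply unstack(H, F)
after:  towers=[A/E/F; B/D/G; C] holding=H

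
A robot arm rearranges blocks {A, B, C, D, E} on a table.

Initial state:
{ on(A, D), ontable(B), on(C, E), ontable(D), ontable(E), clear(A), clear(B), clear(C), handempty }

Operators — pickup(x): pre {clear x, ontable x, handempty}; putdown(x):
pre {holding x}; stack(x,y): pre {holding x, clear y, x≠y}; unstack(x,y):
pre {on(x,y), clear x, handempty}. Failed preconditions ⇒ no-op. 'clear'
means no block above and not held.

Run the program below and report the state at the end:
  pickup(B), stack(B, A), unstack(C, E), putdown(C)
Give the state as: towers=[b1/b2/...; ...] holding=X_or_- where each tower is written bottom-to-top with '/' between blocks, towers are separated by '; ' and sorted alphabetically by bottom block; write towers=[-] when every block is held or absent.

towers=[C; D/A/B; E] holding=-

step 1 (pickup(B)): towers=[D/A; E/C] holding=B
step 2 (stack(B, A)): towers=[D/A/B; E/C] holding=-
step 3 (unstack(C, E)): towers=[D/A/B; E] holding=C
step 4 (putdown(C)): towers=[C; D/A/B; E] holding=-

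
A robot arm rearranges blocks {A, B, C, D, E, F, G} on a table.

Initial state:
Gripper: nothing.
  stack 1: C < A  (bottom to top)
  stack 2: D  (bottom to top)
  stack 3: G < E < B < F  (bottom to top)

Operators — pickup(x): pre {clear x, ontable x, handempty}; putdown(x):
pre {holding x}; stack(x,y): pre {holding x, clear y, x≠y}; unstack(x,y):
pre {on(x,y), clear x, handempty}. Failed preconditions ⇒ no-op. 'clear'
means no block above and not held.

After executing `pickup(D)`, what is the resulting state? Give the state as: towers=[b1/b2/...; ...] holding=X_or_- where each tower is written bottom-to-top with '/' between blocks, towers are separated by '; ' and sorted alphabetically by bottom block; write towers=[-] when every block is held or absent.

before: towers=[C/A; D; G/E/B/F] holding=-
pre[pickup(D)]: clear(D) ✓, ontable(D) ✓, handempty ✓
all met → apply pickup(D)
after:  towers=[C/A; G/E/B/F] holding=D

towers=[C/A; G/E/B/F] holding=D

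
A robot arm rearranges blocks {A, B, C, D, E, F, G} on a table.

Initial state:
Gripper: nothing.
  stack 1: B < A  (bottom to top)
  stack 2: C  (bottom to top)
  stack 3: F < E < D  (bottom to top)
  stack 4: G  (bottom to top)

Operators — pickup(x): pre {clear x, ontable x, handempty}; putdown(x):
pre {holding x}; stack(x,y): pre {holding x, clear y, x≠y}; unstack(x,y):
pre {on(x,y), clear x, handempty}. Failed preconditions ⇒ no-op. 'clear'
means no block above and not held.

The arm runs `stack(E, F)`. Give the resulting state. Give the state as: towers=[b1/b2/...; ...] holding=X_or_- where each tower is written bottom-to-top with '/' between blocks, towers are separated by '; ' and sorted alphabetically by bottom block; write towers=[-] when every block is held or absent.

towers=[B/A; C; F/E/D; G] holding=-

before: towers=[B/A; C; F/E/D; G] holding=-
pre[stack(E, F)]: holding(E) fail, clear(F) fail, E≠F ok
holding(E), clear(F) unmet → stack(E, F) is a no-op
after:  towers=[B/A; C; F/E/D; G] holding=-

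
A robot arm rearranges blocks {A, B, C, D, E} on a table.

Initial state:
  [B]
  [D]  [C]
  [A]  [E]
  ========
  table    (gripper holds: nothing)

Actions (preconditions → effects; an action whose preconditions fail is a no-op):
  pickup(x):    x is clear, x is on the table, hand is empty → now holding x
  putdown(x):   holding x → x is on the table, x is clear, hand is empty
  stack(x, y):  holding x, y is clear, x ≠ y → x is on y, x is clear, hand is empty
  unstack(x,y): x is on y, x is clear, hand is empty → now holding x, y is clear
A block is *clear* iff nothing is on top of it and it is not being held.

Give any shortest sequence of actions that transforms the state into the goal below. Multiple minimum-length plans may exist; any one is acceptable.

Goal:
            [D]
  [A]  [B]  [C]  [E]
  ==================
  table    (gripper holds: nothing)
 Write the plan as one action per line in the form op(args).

unstack(B, D)
putdown(B)
unstack(C, E)
putdown(C)
unstack(D, A)
stack(D, C)

step 1 (unstack(B, D)): towers=[A/D; E/C] holding=B
step 2 (putdown(B)): towers=[A/D; B; E/C] holding=-
step 3 (unstack(C, E)): towers=[A/D; B; E] holding=C
step 4 (putdown(C)): towers=[A/D; B; C; E] holding=-
step 5 (unstack(D, A)): towers=[A; B; C; E] holding=D
step 6 (stack(D, C)): towers=[A; B; C/D; E] holding=-
goal check: towers=[A; B; C/D; E] holding=- — reached (length 6, optimal by BFS)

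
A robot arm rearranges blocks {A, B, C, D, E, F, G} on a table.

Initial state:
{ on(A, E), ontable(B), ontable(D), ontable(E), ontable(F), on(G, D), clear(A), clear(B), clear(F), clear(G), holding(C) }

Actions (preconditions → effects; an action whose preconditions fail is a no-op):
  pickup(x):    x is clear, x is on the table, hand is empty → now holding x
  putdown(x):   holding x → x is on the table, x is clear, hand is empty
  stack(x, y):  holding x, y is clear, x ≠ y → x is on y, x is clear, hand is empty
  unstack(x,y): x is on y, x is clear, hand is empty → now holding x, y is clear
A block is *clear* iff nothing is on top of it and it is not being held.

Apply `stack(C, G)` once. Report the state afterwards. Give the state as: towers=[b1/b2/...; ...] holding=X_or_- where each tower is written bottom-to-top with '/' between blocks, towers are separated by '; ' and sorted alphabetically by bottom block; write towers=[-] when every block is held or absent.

towers=[B; D/G/C; E/A; F] holding=-

before: towers=[B; D/G; E/A; F] holding=C
pre[stack(C, G)]: holding(C) ✓, clear(G) ✓, C≠G ✓
all met → apply stack(C, G)
after:  towers=[B; D/G/C; E/A; F] holding=-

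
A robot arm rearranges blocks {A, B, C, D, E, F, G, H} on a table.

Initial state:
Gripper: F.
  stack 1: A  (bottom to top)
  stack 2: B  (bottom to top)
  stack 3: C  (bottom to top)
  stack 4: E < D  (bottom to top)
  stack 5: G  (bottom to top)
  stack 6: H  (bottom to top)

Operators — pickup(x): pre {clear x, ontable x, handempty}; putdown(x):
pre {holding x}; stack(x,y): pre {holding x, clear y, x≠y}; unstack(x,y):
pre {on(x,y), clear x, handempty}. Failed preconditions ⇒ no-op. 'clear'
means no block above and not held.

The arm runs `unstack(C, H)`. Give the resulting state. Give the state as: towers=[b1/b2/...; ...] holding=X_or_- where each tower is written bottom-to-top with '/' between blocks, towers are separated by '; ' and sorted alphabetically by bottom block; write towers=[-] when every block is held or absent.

before: towers=[A; B; C; E/D; G; H] holding=F
pre[unstack(C, H)]: on(C,H) ✗, clear(C) ✓, handempty ✗
on(C,H), handempty unmet → unstack(C, H) is a no-op
after:  towers=[A; B; C; E/D; G; H] holding=F

towers=[A; B; C; E/D; G; H] holding=F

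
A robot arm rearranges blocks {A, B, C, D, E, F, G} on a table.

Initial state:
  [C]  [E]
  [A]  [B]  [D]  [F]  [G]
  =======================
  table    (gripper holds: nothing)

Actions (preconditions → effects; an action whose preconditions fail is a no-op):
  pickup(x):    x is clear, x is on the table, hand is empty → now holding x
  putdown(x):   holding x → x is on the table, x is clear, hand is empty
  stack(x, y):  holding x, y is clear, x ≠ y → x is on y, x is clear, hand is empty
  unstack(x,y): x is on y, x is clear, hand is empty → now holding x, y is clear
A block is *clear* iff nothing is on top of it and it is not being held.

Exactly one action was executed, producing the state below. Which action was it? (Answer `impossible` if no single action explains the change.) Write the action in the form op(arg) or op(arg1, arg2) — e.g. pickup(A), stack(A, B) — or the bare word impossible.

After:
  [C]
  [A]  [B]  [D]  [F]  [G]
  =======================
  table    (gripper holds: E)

target: towers=[A/C; B; D; F; G] holding=E
         pickup(F) → towers=[A/C; B/E; D; G] holding=F
         pickup(G) → towers=[A/C; B/E; D; F] holding=G
         pickup(D) → towers=[A/C; B/E; F; G] holding=D
     unstack(E, B) → towers=[A/C; B; D; F; G] holding=E  ← match
     unstack(C, A) → towers=[A; B/E; D; F; G] holding=C

unstack(E, B)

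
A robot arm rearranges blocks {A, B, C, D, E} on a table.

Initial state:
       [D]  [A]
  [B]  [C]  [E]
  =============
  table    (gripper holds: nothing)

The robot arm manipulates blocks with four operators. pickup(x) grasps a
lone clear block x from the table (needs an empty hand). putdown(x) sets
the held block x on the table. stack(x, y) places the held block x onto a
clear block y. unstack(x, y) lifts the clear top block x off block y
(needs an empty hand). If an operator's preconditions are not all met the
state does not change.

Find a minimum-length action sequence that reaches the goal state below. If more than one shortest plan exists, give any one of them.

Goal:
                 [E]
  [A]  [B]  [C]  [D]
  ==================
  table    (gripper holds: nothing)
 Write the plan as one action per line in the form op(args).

step 1 (unstack(D, C)): towers=[B; C; E/A] holding=D
step 2 (putdown(D)): towers=[B; C; D; E/A] holding=-
step 3 (unstack(A, E)): towers=[B; C; D; E] holding=A
step 4 (putdown(A)): towers=[A; B; C; D; E] holding=-
step 5 (pickup(E)): towers=[A; B; C; D] holding=E
step 6 (stack(E, D)): towers=[A; B; C; D/E] holding=-
goal check: towers=[A; B; C; D/E] holding=- — reached (length 6, optimal by BFS)

unstack(D, C)
putdown(D)
unstack(A, E)
putdown(A)
pickup(E)
stack(E, D)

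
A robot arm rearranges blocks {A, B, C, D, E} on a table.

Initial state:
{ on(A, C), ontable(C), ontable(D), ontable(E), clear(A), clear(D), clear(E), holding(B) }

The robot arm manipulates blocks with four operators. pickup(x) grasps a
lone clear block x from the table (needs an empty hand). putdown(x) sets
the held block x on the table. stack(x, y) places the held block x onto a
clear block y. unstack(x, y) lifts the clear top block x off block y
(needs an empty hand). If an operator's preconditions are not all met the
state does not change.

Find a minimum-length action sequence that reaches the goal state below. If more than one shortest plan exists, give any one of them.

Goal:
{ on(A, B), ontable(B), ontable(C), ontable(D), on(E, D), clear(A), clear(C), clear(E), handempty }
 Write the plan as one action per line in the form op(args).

putdown(B)
unstack(A, C)
stack(A, B)
pickup(E)
stack(E, D)

step 1 (putdown(B)): towers=[B; C/A; D; E] holding=-
step 2 (unstack(A, C)): towers=[B; C; D; E] holding=A
step 3 (stack(A, B)): towers=[B/A; C; D; E] holding=-
step 4 (pickup(E)): towers=[B/A; C; D] holding=E
step 5 (stack(E, D)): towers=[B/A; C; D/E] holding=-
goal check: towers=[B/A; C; D/E] holding=- — reached (length 5, optimal by BFS)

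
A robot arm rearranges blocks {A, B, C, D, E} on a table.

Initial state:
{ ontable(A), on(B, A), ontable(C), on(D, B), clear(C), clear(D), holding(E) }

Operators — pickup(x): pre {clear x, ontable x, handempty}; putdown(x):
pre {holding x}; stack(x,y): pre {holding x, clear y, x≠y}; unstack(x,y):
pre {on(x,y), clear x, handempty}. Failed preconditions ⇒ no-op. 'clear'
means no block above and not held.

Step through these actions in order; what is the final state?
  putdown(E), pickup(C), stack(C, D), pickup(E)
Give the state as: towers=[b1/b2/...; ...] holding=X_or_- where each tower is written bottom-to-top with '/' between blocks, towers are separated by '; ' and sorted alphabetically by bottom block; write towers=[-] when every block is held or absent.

step 1 (putdown(E)): towers=[A/B/D; C; E] holding=-
step 2 (pickup(C)): towers=[A/B/D; E] holding=C
step 3 (stack(C, D)): towers=[A/B/D/C; E] holding=-
step 4 (pickup(E)): towers=[A/B/D/C] holding=E

towers=[A/B/D/C] holding=E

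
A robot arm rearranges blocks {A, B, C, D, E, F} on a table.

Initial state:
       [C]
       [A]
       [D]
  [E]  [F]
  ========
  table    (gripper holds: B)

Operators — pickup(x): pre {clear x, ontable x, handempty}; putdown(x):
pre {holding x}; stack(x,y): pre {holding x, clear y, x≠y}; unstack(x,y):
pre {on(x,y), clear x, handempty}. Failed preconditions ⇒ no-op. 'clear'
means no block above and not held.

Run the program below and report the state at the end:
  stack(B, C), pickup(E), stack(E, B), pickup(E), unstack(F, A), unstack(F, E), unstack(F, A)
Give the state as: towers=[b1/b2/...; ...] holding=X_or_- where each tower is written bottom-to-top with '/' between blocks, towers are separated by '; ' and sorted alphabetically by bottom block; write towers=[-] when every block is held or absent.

step 1 (stack(B, C)): towers=[E; F/D/A/C/B] holding=-
step 2 (pickup(E)): towers=[F/D/A/C/B] holding=E
step 3 (stack(E, B)): towers=[F/D/A/C/B/E] holding=-
step 4 (pickup(E)) [no-op]: towers=[F/D/A/C/B/E] holding=-
step 5 (unstack(F, A)) [no-op]: towers=[F/D/A/C/B/E] holding=-
step 6 (unstack(F, E)) [no-op]: towers=[F/D/A/C/B/E] holding=-
step 7 (unstack(F, A)) [no-op]: towers=[F/D/A/C/B/E] holding=-

towers=[F/D/A/C/B/E] holding=-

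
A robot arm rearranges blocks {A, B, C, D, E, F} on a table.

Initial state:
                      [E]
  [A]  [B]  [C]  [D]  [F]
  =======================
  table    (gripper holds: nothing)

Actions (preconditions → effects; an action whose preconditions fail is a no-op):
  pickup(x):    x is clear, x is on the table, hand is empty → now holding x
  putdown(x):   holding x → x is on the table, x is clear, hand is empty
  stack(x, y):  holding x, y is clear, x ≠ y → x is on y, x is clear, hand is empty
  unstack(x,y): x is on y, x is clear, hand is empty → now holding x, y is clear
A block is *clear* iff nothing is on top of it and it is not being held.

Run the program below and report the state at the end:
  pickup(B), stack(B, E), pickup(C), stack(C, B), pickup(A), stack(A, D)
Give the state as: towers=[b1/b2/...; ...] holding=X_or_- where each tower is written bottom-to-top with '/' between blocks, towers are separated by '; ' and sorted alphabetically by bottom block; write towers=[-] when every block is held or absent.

step 1 (pickup(B)): towers=[A; C; D; F/E] holding=B
step 2 (stack(B, E)): towers=[A; C; D; F/E/B] holding=-
step 3 (pickup(C)): towers=[A; D; F/E/B] holding=C
step 4 (stack(C, B)): towers=[A; D; F/E/B/C] holding=-
step 5 (pickup(A)): towers=[D; F/E/B/C] holding=A
step 6 (stack(A, D)): towers=[D/A; F/E/B/C] holding=-

towers=[D/A; F/E/B/C] holding=-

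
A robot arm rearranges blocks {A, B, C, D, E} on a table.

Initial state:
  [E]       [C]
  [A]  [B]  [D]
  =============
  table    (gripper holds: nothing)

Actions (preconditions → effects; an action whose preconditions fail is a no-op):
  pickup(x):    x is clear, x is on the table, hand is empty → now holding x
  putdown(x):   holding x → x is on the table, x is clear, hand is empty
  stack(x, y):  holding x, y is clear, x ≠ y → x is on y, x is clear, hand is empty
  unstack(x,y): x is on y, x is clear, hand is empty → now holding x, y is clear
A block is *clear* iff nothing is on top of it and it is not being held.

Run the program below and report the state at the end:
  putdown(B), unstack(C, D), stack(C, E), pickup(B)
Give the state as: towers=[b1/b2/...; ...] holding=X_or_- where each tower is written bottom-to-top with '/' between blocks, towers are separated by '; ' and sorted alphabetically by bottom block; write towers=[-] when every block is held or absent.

towers=[A/E/C; D] holding=B

step 1 (putdown(B)) [no-op]: towers=[A/E; B; D/C] holding=-
step 2 (unstack(C, D)): towers=[A/E; B; D] holding=C
step 3 (stack(C, E)): towers=[A/E/C; B; D] holding=-
step 4 (pickup(B)): towers=[A/E/C; D] holding=B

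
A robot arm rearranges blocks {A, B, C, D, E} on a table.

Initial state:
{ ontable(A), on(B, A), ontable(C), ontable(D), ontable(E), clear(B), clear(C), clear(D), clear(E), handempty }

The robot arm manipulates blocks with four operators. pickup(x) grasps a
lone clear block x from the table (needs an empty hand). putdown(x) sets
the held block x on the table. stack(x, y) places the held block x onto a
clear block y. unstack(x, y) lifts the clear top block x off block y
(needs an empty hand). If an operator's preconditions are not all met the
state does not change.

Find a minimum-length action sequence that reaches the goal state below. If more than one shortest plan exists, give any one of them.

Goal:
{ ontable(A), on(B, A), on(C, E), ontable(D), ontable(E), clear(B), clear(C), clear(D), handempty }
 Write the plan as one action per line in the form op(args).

pickup(C)
stack(C, E)

step 1 (pickup(C)): towers=[A/B; D; E] holding=C
step 2 (stack(C, E)): towers=[A/B; D; E/C] holding=-
goal check: towers=[A/B; D; E/C] holding=- — reached (length 2, optimal by BFS)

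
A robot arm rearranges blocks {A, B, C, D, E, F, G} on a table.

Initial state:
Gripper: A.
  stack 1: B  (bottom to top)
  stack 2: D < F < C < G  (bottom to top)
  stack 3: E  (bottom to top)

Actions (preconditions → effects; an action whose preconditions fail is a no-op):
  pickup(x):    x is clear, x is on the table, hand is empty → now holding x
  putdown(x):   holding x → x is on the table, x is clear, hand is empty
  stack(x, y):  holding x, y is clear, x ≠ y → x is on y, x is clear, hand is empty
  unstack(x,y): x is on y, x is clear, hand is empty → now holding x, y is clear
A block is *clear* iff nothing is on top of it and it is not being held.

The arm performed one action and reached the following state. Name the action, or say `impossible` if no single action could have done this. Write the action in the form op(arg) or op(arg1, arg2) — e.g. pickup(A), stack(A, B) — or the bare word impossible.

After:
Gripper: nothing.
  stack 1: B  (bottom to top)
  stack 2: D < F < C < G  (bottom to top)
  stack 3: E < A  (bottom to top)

target: towers=[B; D/F/C/G; E/A] holding=-
        putdown(A) → towers=[A; B; D/F/C/G; E] holding=-
       stack(A, B) → towers=[B/A; D/F/C/G; E] holding=-
       stack(A, G) → towers=[B; D/F/C/G/A; E] holding=-
       stack(A, E) → towers=[B; D/F/C/G; E/A] holding=-  ← match

stack(A, E)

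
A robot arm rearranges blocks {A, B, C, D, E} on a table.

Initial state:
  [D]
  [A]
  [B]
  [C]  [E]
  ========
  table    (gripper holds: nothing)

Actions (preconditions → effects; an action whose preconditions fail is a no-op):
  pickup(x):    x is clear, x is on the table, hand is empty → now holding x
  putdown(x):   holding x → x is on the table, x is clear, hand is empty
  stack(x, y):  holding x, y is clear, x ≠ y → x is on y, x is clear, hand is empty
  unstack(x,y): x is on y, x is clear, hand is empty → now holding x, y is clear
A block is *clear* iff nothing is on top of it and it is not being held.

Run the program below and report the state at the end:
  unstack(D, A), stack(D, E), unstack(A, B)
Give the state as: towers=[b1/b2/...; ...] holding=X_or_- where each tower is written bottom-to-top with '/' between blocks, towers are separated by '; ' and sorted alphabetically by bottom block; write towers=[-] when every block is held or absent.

step 1 (unstack(D, A)): towers=[C/B/A; E] holding=D
step 2 (stack(D, E)): towers=[C/B/A; E/D] holding=-
step 3 (unstack(A, B)): towers=[C/B; E/D] holding=A

towers=[C/B; E/D] holding=A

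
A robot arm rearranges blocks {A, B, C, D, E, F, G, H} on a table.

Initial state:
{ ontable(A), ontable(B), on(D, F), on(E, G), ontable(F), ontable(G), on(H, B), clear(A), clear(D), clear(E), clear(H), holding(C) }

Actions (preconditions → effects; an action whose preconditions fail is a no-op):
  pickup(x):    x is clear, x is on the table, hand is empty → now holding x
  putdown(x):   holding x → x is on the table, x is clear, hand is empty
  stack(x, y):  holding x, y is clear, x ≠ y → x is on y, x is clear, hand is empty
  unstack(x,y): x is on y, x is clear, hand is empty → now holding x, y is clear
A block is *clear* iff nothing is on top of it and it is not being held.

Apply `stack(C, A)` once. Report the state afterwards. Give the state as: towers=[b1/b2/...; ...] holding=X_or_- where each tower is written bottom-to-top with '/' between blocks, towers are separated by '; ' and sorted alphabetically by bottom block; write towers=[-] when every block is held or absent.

towers=[A/C; B/H; F/D; G/E] holding=-

before: towers=[A; B/H; F/D; G/E] holding=C
pre[stack(C, A)]: holding(C) yes, clear(A) yes, C≠A yes
all met → apply stack(C, A)
after:  towers=[A/C; B/H; F/D; G/E] holding=-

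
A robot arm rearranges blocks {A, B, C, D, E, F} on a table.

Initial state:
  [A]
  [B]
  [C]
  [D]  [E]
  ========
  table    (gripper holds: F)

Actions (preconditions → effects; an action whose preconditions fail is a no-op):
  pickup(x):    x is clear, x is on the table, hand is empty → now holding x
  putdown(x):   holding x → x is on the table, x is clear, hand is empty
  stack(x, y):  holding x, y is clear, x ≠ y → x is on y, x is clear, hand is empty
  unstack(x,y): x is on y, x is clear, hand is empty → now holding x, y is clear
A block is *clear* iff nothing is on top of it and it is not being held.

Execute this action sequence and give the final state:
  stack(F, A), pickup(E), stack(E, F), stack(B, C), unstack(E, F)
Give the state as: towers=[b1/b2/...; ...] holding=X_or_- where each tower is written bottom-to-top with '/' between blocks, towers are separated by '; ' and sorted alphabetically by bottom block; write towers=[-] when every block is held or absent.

step 1 (stack(F, A)): towers=[D/C/B/A/F; E] holding=-
step 2 (pickup(E)): towers=[D/C/B/A/F] holding=E
step 3 (stack(E, F)): towers=[D/C/B/A/F/E] holding=-
step 4 (stack(B, C)) [no-op]: towers=[D/C/B/A/F/E] holding=-
step 5 (unstack(E, F)): towers=[D/C/B/A/F] holding=E

towers=[D/C/B/A/F] holding=E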